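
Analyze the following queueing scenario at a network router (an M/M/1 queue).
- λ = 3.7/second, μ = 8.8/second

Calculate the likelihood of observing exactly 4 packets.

ρ = λ/μ = 3.7/8.8 = 0.42045
P(n) = (1-ρ)ρⁿ
P(4) = (1-0.42045) × 0.42045^4
P(4) = 0.5796 × 0.03125
P(4) = 0.01811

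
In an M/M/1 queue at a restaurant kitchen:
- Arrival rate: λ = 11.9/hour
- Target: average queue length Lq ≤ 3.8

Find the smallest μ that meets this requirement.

For M/M/1: Lq = λ²/(μ(μ-λ))
Need Lq ≤ 3.8, i.e. μ(μ-λ) ≥ λ²/3.8
μ² - 11.9μ - 141.61/3.8 ≥ 0  →  μ² - 11.9μ - 37.2658 ≥ 0
Quadratic formula (positive root): μ = [λ + √(λ² + 4×37.2658)]/2
Discriminant: 141.61 + 4×37.2658 = 290.6732, √290.6732 = 17.0491
μ ≥ (11.9 + 17.0491)/2 = 14.4746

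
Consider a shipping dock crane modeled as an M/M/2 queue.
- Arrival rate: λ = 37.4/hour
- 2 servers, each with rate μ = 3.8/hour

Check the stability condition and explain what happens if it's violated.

Stability requires ρ = λ/(cμ) < 1
ρ = 37.4/(2 × 3.8) = 37.4/7.60 = 4.9211
Since 4.9211 ≥ 1, the system is UNSTABLE.
Need c > λ/μ = 37.4/3.8 = 9.84.
Minimum servers needed: c = 10.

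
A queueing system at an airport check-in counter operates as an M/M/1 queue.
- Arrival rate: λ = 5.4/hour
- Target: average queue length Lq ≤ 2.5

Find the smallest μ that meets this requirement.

For M/M/1: Lq = λ²/(μ(μ-λ))
Need Lq ≤ 2.5, i.e. μ(μ-λ) ≥ λ²/2.5
μ² - 5.4μ - 29.16/2.5 ≥ 0  →  μ² - 5.4μ - 11.6640 ≥ 0
Quadratic formula (positive root): μ = [λ + √(λ² + 4×11.6640)]/2
Discriminant: 29.16 + 4×11.6640 = 75.8160, √75.8160 = 8.7072
μ ≥ (5.4 + 8.7072)/2 = 7.0536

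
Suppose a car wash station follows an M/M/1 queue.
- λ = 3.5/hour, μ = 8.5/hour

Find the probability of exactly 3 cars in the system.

ρ = λ/μ = 3.5/8.5 = 0.41176
P(n) = (1-ρ)ρⁿ
P(3) = (1-0.41176) × 0.41176^3
P(3) = 0.58824 × 0.069812
P(3) = 0.04107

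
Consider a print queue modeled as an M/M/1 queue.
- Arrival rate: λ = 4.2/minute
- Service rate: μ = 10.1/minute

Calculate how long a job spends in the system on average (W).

First, compute utilization: ρ = λ/μ = 4.2/10.1 = 0.4158
For M/M/1: W = 1/(μ-λ)
W = 1/(10.1-4.2) = 1/5.90
W = 0.1695 minutes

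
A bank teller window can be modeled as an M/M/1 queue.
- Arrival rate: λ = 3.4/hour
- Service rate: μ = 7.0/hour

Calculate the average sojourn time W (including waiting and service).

First, compute utilization: ρ = λ/μ = 3.4/7.0 = 0.4857
For M/M/1: W = 1/(μ-λ)
W = 1/(7.0-3.4) = 1/3.60
W = 0.2778 hours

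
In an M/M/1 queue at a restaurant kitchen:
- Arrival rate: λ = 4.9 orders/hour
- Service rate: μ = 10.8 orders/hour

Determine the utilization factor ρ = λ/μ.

Server utilization: ρ = λ/μ
ρ = 4.9/10.8 = 0.4537
The server is busy 45.37% of the time.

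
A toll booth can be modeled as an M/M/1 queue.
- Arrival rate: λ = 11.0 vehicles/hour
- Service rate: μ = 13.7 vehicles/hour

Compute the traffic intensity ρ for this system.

Server utilization: ρ = λ/μ
ρ = 11.0/13.7 = 0.8029
The server is busy 80.29% of the time.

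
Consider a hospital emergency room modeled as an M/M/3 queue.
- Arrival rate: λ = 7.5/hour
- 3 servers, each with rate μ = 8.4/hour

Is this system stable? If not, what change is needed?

Stability requires ρ = λ/(cμ) < 1
ρ = 7.5/(3 × 8.4) = 7.5/25.20 = 0.2976
Since 0.2976 < 1, the system is STABLE.
The servers are busy 29.76% of the time.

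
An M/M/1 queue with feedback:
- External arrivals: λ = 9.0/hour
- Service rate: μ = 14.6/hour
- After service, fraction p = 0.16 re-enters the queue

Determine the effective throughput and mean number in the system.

Effective arrival rate: λ_eff = λ/(1-p) = 9.0/(1-0.16) = 9.0/0.84 = 10.7143
ρ = λ_eff/μ = 10.7143/14.6 = 0.73386
L = ρ/(1-ρ) = 0.73386/(1-0.73386) = 2.7574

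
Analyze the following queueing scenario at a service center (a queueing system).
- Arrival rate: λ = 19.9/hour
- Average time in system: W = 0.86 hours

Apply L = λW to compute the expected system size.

Little's Law: L = λW
L = 19.9 × 0.86 = 17.1140 customers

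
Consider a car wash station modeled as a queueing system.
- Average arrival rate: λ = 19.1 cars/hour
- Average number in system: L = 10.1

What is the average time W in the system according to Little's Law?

Little's Law: L = λW, so W = L/λ
W = 10.1/19.1 = 0.5288 hours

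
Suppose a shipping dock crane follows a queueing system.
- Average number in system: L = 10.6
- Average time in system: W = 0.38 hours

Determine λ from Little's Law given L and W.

Little's Law: L = λW, so λ = L/W
λ = 10.6/0.38 = 27.8947 containers/hour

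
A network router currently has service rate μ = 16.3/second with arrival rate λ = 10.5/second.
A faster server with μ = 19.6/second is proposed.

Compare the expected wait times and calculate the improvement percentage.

System 1: ρ₁ = 10.5/16.3 = 0.6442, W₁ = 1/(16.3-10.5) = 0.17241
System 2: ρ₂ = 10.5/19.6 = 0.5357, W₂ = 1/(19.6-10.5) = 0.10989
Improvement: (W₁-W₂)/W₁ = (0.17241-0.10989)/0.17241 = 36.26%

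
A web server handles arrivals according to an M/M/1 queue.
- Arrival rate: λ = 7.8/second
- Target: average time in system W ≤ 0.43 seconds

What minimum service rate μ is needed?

For M/M/1: W = 1/(μ-λ)
Need W ≤ 0.43, so 1/(μ-λ) ≤ 0.43
μ - λ ≥ 1/0.43 = 2.3256
μ ≥ 7.8 + 2.3256 = 10.1256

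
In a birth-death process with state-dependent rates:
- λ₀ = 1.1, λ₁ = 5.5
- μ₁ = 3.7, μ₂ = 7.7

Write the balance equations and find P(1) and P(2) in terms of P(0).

Balance equations:
State 0: λ₀P₀ = μ₁P₁ → P₁ = (λ₀/μ₁)P₀ = (1.1/3.7)P₀ = 0.2973P₀
State 1: P₂ = (λ₀λ₁)/(μ₁μ₂)P₀ = (1.1×5.5)/(3.7×7.7)P₀ = 0.2124P₀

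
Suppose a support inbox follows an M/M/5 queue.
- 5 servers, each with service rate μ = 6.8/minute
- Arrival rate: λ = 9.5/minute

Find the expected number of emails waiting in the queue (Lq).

Traffic intensity: ρ = λ/(cμ) = 9.5/(5×6.8) = 0.2794
Since ρ = 0.2794 < 1, system is stable.
Offered load a = λ/μ = cρ = 9.5/6.8 = 1.3971
P₀ = [ Σₙ₌₀^4 aⁿ/n! + a^5/(5!(1-ρ)) ]⁻¹
Σ = a^0/0! + a^1/1! + a^2/2! + a^3/3! + a^4/4! = 1.00000 + 1.39706 + 0.975887 + 0.454457 + 0.158726 = 3.9861
a^5/(5!(1-ρ)) = 5.3220/(120 × 0.7206) = 0.06155
P₀ = 1/(3.9861 + 0.06155) = 0.2471
Lq = P₀·a^5·ρ / (5!(1-ρ)²) = 0.24706 × 5.3220 × 0.27941 / (120 × 0.51925) = 0.005896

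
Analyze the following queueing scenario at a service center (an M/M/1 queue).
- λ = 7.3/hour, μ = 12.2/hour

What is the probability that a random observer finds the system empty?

ρ = λ/μ = 7.3/12.2 = 0.5984
P(0) = 1 - ρ = 1 - 0.5984 = 0.4016
The server is idle 40.16% of the time.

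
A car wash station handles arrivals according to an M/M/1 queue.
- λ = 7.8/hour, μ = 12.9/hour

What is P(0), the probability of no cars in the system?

ρ = λ/μ = 7.8/12.9 = 0.6047
P(0) = 1 - ρ = 1 - 0.6047 = 0.3953
The server is idle 39.53% of the time.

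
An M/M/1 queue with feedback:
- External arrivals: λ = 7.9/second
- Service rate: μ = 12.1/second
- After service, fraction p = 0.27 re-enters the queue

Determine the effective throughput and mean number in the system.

Effective arrival rate: λ_eff = λ/(1-p) = 7.9/(1-0.27) = 7.9/0.73 = 10.821918
ρ = λ_eff/μ = 10.821918/12.1 = 0.894373
L = ρ/(1-ρ) = 0.894373/(1-0.894373) = 8.4673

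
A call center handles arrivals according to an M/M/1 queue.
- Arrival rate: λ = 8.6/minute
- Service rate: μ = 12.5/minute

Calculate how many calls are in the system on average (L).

ρ = λ/μ = 8.6/12.5 = 0.6880
For M/M/1: L = λ/(μ-λ)
L = 8.6/(12.5-8.6) = 8.6/3.90
L = 2.2051 calls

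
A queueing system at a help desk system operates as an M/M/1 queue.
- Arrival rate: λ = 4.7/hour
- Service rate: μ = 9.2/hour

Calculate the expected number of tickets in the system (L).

ρ = λ/μ = 4.7/9.2 = 0.5109
For M/M/1: L = λ/(μ-λ)
L = 4.7/(9.2-4.7) = 4.7/4.50
L = 1.0444 tickets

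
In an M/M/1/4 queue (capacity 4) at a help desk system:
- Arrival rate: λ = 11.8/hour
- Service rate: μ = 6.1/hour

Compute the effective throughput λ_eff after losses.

ρ = λ/μ = 11.8/6.1 = 1.9344
P₀ = (1-ρ)/(1-ρ^(K+1)) = (1-1.9344)/(1-1.9344^5) = -0.9344/-26.0852 = 0.03582
P_K = P₀×ρ^K = 0.035821 × 1.9344^4 = 0.035821 × 14.0018 = 0.5016
λ_eff = λ(1-P_K) = 11.8 × (1 - 0.50157) = 11.8 × 0.49843 = 5.8815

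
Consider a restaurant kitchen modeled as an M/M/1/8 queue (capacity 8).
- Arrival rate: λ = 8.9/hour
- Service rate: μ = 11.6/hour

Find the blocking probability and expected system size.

ρ = λ/μ = 8.9/11.6 = 0.76724
P₀ = (1-ρ)/(1-ρ^(K+1)) = (1-0.76724)/(1-0.76724^9) = 0.2328/0.9079 = 0.2564
P_K = P₀×ρ^K = 0.25638 × 0.76724^8 = 0.25638 × 0.12007 = 0.03078
Blocking probability P_8 = 0.03078 (3.08%)
L = ρ[1 - (K+1)ρ^K + Kρ^(K+1)] / [(1-ρ)(1-ρ^(K+1))]
L = 0.76724 × (1 - 9×0.120074 + 8×0.0921258) / ((1 - 0.76724) × (1 - 0.0921258)) = 2.3830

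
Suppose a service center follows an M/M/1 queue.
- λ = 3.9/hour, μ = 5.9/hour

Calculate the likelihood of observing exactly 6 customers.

ρ = λ/μ = 3.9/5.9 = 0.6610
P(n) = (1-ρ)ρⁿ
P(6) = (1-0.6610) × 0.6610^6
P(6) = 0.3390 × 0.08341
P(6) = 0.02828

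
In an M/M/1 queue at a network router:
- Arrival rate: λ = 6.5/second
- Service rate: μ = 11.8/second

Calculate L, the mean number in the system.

ρ = λ/μ = 6.5/11.8 = 0.5508
For M/M/1: L = λ/(μ-λ)
L = 6.5/(11.8-6.5) = 6.5/5.30
L = 1.2264 packets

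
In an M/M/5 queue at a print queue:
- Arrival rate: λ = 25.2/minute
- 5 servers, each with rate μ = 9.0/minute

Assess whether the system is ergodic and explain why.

Stability requires ρ = λ/(cμ) < 1
ρ = 25.2/(5 × 9.0) = 25.2/45.00 = 0.5600
Since 0.5600 < 1, the system is STABLE.
The servers are busy 56.00% of the time.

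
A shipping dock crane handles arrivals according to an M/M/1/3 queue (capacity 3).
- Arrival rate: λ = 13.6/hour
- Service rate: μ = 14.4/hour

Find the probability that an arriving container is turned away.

ρ = λ/μ = 13.6/14.4 = 0.9444
P₀ = (1-ρ)/(1-ρ^(K+1)) = (1-0.9444)/(1-0.9444^4) = 0.055600/0.20453 = 0.2718
P_K = P₀×ρ^K = 0.27184 × 0.9444^3 = 0.27184 × 0.84230 = 0.2290
Blocking probability = 22.90%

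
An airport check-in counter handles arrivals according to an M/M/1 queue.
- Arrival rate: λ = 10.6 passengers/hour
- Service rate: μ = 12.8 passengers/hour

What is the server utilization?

Server utilization: ρ = λ/μ
ρ = 10.6/12.8 = 0.8281
The server is busy 82.81% of the time.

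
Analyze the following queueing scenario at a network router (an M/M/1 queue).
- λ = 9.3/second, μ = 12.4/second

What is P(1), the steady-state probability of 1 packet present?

ρ = λ/μ = 9.3/12.4 = 0.7500
P(n) = (1-ρ)ρⁿ
P(1) = (1-0.7500) × 0.7500^1
P(1) = 0.2500 × 0.7500
P(1) = 0.1875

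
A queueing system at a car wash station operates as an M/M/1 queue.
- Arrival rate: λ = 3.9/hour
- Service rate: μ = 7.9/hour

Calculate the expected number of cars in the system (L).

ρ = λ/μ = 3.9/7.9 = 0.4937
For M/M/1: L = λ/(μ-λ)
L = 3.9/(7.9-3.9) = 3.9/4.00
L = 0.9750 cars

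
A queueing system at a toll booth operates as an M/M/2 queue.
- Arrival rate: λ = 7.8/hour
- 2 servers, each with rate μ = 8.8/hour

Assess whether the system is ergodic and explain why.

Stability requires ρ = λ/(cμ) < 1
ρ = 7.8/(2 × 8.8) = 7.8/17.60 = 0.4432
Since 0.4432 < 1, the system is STABLE.
The servers are busy 44.32% of the time.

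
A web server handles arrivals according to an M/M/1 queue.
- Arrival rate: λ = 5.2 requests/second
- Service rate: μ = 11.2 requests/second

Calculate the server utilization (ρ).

Server utilization: ρ = λ/μ
ρ = 5.2/11.2 = 0.4643
The server is busy 46.43% of the time.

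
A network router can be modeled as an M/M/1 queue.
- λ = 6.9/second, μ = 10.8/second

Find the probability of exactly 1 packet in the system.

ρ = λ/μ = 6.9/10.8 = 0.6389
P(n) = (1-ρ)ρⁿ
P(1) = (1-0.6389) × 0.6389^1
P(1) = 0.3611 × 0.6389
P(1) = 0.2307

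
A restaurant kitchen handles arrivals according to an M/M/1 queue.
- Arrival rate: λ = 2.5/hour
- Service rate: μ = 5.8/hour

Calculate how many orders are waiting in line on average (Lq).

ρ = λ/μ = 2.5/5.8 = 0.4310
For M/M/1: Lq = λ²/(μ(μ-λ))
Lq = 6.25/(5.8 × 3.30)
Lq = 0.3265 orders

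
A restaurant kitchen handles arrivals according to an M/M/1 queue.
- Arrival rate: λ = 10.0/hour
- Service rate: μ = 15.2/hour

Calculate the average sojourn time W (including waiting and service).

First, compute utilization: ρ = λ/μ = 10.0/15.2 = 0.6579
For M/M/1: W = 1/(μ-λ)
W = 1/(15.2-10.0) = 1/5.20
W = 0.1923 hours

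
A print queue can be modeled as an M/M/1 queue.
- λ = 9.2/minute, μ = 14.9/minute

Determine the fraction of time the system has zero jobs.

ρ = λ/μ = 9.2/14.9 = 0.6174
P(0) = 1 - ρ = 1 - 0.6174 = 0.3826
The server is idle 38.26% of the time.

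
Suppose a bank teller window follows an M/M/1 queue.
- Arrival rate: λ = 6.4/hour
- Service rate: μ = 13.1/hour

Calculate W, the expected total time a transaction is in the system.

First, compute utilization: ρ = λ/μ = 6.4/13.1 = 0.4885
For M/M/1: W = 1/(μ-λ)
W = 1/(13.1-6.4) = 1/6.70
W = 0.1493 hours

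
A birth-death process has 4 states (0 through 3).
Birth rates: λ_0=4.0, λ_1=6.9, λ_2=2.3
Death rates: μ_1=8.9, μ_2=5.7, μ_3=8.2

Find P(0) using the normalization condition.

Ratios P(n)/P(0) = (λ₀···λₙ₋₁)/(μ₁···μₙ):
P(1)/P(0) = (4.0)/(8.9) = 0.4494
P(2)/P(0) = (4.0×6.9)/(8.9×5.7) = 0.5441
P(3)/P(0) = (4.0×6.9×2.3)/(8.9×5.7×8.2) = 0.1526

Normalization: ∑ P(n) = 1
P(0) × (1.0000 + 0.4494 + 0.5441 + 0.1526) = 1
P(0) × 2.1461 = 1
P(0) = 1/2.1461 = 0.4660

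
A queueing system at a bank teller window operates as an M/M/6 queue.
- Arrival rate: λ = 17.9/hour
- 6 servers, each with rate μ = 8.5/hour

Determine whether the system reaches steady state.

Stability requires ρ = λ/(cμ) < 1
ρ = 17.9/(6 × 8.5) = 17.9/51.00 = 0.3510
Since 0.3510 < 1, the system is STABLE.
The servers are busy 35.10% of the time.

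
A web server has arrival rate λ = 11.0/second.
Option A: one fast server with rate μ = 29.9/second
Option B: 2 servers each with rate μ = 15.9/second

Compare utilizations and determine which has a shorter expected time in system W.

Option A: single server μ = 29.9 (M/M/1)
  ρ_A = 11.0/29.9 = 0.3679
  W_A = 1/(μ-λ) = 1/(29.9-11.0) = 1/18.90 = 0.05291

Option B: 2 servers μ = 15.9 (M/M/2)
  ρ_B = λ/(cμ) = 11.0/(2×15.9) = 0.3459
  Offered load a = λ/μ = cρ = 11.0/15.9 = 0.6918
  P₀ = [ Σₙ₌₀^1 aⁿ/n! + a^2/(2!(1-ρ)) ]⁻¹
  Σ = a^0/0! + a^1/1! = 1.0000 + 0.6918 = 1.6918
  a^2/(2!(1-ρ)) = 0.47862/(2 × 0.65409) = 0.3659
  P₀ = 1/(1.6918 + 0.3659) = 0.4860
  Lq = P₀·a^2·ρ / (2!(1-ρ)²) = 0.4860 × 0.4786 × 0.3459 / (2 × 0.4278) = 0.09403
  Wq_B = Lq/λ = 0.09403/11.0 = 0.008548
  W_B = Wq_B + 1/μ = 0.008548 + 0.06289 = 0.07144

Since W_A = 0.05291 < W_B = 0.07144, Option A (single fast server) has the shorter time in system.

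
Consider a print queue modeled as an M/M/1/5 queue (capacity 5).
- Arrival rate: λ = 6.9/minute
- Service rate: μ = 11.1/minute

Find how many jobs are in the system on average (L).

ρ = λ/μ = 6.9/11.1 = 0.62162
P₀ = (1-ρ)/(1-ρ^(K+1)) = (1-0.62162)/(1-0.62162^6) = 0.37838/0.94230 = 0.4015
P_K = P₀×ρ^K = 0.4015 × 0.62162^5 = 0.4015 × 0.09282 = 0.03727
L = ρ[1 - (K+1)ρ^K + Kρ^(K+1)] / [(1-ρ)(1-ρ^(K+1))]
L = 0.62162 × (1 - 6×0.09282 + 5×0.05770) / ((1 - 0.62162) × (1 - 0.05770)) = 1.2755 jobs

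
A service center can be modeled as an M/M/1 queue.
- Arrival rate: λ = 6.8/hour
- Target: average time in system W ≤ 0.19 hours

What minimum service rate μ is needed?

For M/M/1: W = 1/(μ-λ)
Need W ≤ 0.19, so 1/(μ-λ) ≤ 0.19
μ - λ ≥ 1/0.19 = 5.2632
μ ≥ 6.8 + 5.2632 = 12.0632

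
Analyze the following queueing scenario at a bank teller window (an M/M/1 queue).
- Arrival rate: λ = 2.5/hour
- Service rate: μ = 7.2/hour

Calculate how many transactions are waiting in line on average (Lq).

ρ = λ/μ = 2.5/7.2 = 0.3472
For M/M/1: Lq = λ²/(μ(μ-λ))
Lq = 6.25/(7.2 × 4.70)
Lq = 0.1847 transactions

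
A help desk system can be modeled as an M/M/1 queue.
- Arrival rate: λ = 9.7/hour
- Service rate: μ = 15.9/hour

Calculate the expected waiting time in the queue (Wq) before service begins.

First, compute utilization: ρ = λ/μ = 9.7/15.9 = 0.6101
For M/M/1: Wq = λ/(μ(μ-λ))
Wq = 9.7/(15.9 × (15.9-9.7))
Wq = 9.7/(15.9 × 6.20)
Wq = 0.09840 hours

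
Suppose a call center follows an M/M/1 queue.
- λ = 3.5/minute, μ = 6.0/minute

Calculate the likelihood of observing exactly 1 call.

ρ = λ/μ = 3.5/6.0 = 0.5833
P(n) = (1-ρ)ρⁿ
P(1) = (1-0.5833) × 0.5833^1
P(1) = 0.4167 × 0.5833
P(1) = 0.2431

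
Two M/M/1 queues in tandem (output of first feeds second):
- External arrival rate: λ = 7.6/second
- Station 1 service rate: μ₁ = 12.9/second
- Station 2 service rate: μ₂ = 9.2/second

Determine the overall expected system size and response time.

By Jackson's theorem, each station behaves as independent M/M/1.
Station 1: ρ₁ = 7.6/12.9 = 0.5891, L₁ = ρ₁/(1-ρ₁) = λ/(μ₁-λ) = 7.6/5.30 = 1.4340
Station 2: ρ₂ = 7.6/9.2 = 0.8261, L₂ = ρ₂/(1-ρ₂) = λ/(μ₂-λ) = 7.6/1.60 = 4.7500
Total: L = L₁ + L₂ = 1.4340 + 4.7500 = 6.1840
W = L/λ = 6.1840/7.6 = 0.8137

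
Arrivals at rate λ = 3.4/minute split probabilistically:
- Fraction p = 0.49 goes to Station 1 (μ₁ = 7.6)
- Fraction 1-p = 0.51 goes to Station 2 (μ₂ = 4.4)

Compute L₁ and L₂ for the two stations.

Effective rates: λ₁ = 3.4×0.49 = 1.666, λ₂ = 3.4×0.51 = 1.734
Station 1: ρ₁ = 1.666/7.6 = 0.21921, L₁ = ρ₁/(1-ρ₁) = 0.21921/(1-0.21921) = 0.2808
Station 2: ρ₂ = 1.734/4.4 = 0.3941, L₂ = ρ₂/(1-ρ₂) = 0.3941/(1-0.3941) = 0.6504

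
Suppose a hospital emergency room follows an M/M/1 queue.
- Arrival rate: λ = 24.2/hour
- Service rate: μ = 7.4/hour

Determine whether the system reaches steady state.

Stability requires ρ = λ/(cμ) < 1
ρ = 24.2/(1 × 7.4) = 24.2/7.40 = 3.2703
Since 3.2703 ≥ 1, the system is UNSTABLE.
Queue grows without bound. Need μ > λ = 24.2.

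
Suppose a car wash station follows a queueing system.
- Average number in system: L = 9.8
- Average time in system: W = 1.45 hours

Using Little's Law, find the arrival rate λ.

Little's Law: L = λW, so λ = L/W
λ = 9.8/1.45 = 6.7586 cars/hour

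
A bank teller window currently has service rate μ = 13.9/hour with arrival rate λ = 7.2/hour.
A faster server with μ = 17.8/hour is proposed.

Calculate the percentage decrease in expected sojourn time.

System 1: ρ₁ = 7.2/13.9 = 0.5180, W₁ = 1/(13.9-7.2) = 0.14925
System 2: ρ₂ = 7.2/17.8 = 0.4045, W₂ = 1/(17.8-7.2) = 0.094340
Improvement: (W₁-W₂)/W₁ = (0.14925-0.094340)/0.14925 = 36.79%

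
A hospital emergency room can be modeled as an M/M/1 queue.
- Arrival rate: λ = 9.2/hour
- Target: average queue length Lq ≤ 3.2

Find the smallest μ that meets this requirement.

For M/M/1: Lq = λ²/(μ(μ-λ))
Need Lq ≤ 3.2, i.e. μ(μ-λ) ≥ λ²/3.2
μ² - 9.2μ - 84.64/3.2 ≥ 0  →  μ² - 9.2μ - 26.4500 ≥ 0
Quadratic formula (positive root): μ = [λ + √(λ² + 4×26.4500)]/2
Discriminant: 84.64 + 4×26.4500 = 190.4400, √190.4400 = 13.8000
μ ≥ (9.2 + 13.8000)/2 = 11.5000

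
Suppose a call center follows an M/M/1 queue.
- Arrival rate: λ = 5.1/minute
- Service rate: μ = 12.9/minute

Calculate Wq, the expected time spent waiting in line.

First, compute utilization: ρ = λ/μ = 5.1/12.9 = 0.3953
For M/M/1: Wq = λ/(μ(μ-λ))
Wq = 5.1/(12.9 × (12.9-5.1))
Wq = 5.1/(12.9 × 7.80)
Wq = 0.05069 minutes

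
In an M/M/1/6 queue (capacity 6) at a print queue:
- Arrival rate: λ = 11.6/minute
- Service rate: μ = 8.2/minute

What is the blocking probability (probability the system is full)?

ρ = λ/μ = 11.6/8.2 = 1.41463
P₀ = (1-ρ)/(1-ρ^(K+1)) = (1-1.41463)/(1-1.41463^7) = -0.4146/-10.3370 = 0.04011
P_K = P₀×ρ^K = 0.040111 × 1.41463^6 = 0.040111 × 8.0141 = 0.3215
Blocking probability = 32.15%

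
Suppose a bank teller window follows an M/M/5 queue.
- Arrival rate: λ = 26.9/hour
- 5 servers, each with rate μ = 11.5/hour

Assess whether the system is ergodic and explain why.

Stability requires ρ = λ/(cμ) < 1
ρ = 26.9/(5 × 11.5) = 26.9/57.50 = 0.4678
Since 0.4678 < 1, the system is STABLE.
The servers are busy 46.78% of the time.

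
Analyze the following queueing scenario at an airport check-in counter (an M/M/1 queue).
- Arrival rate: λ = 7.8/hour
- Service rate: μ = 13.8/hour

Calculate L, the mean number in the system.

ρ = λ/μ = 7.8/13.8 = 0.5652
For M/M/1: L = λ/(μ-λ)
L = 7.8/(13.8-7.8) = 7.8/6.00
L = 1.3000 passengers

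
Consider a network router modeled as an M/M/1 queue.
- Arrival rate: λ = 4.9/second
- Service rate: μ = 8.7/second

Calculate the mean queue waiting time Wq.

First, compute utilization: ρ = λ/μ = 4.9/8.7 = 0.5632
For M/M/1: Wq = λ/(μ(μ-λ))
Wq = 4.9/(8.7 × (8.7-4.9))
Wq = 4.9/(8.7 × 3.80)
Wq = 0.1482 seconds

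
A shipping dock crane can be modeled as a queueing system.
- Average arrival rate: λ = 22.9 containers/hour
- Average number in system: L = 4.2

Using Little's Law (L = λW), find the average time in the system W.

Little's Law: L = λW, so W = L/λ
W = 4.2/22.9 = 0.1834 hours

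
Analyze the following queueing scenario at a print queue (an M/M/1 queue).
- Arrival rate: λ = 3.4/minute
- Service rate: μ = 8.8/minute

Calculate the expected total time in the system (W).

First, compute utilization: ρ = λ/μ = 3.4/8.8 = 0.3864
For M/M/1: W = 1/(μ-λ)
W = 1/(8.8-3.4) = 1/5.40
W = 0.1852 minutes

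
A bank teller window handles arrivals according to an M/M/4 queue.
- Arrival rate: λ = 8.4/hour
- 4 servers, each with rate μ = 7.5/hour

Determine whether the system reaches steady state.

Stability requires ρ = λ/(cμ) < 1
ρ = 8.4/(4 × 7.5) = 8.4/30.00 = 0.2800
Since 0.2800 < 1, the system is STABLE.
The servers are busy 28.00% of the time.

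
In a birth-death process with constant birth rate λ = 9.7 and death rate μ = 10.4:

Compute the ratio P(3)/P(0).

For constant rates: P(n)/P(0) = (λ/μ)^n
P(3)/P(0) = (9.7/10.4)^3 = 0.9327^3 = 0.8114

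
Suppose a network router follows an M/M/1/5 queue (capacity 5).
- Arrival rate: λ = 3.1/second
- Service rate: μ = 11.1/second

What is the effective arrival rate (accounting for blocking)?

ρ = λ/μ = 3.1/11.1 = 0.27928
P₀ = (1-ρ)/(1-ρ^(K+1)) = (1-0.27928)/(1-0.27928^6) = 0.7207/0.9995 = 0.7211
P_K = P₀×ρ^K = 0.7211 × 0.27928^5 = 0.7211 × 0.001699 = 0.001225
λ_eff = λ(1-P_K) = 3.1 × (1 - 0.001225) = 3.1 × 0.99877 = 3.0962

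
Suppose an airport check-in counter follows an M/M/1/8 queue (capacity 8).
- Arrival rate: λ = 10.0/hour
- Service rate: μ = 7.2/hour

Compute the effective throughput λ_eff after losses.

ρ = λ/μ = 10.0/7.2 = 1.38889
P₀ = (1-ρ)/(1-ρ^(K+1)) = (1-1.38889)/(1-1.38889^9) = -0.3889/-18.2314 = 0.02133
P_K = P₀×ρ^K = 0.021331 × 1.38889^8 = 0.021331 × 13.8466 = 0.2954
λ_eff = λ(1-P_K) = 10.0 × (1 - 0.29536) = 10.0 × 0.70464 = 7.0464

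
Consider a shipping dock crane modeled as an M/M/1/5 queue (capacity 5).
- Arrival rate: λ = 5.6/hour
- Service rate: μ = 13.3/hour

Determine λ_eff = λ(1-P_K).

ρ = λ/μ = 5.6/13.3 = 0.421053
P₀ = (1-ρ)/(1-ρ^(K+1)) = (1-0.421053)/(1-0.421053^6) = 0.5789/0.9944 = 0.5822
P_K = P₀×ρ^K = 0.58219 × 0.421053^5 = 0.58219 × 0.013234 = 0.007705
λ_eff = λ(1-P_K) = 5.6 × (1 - 0.007705) = 5.6 × 0.9923 = 5.5569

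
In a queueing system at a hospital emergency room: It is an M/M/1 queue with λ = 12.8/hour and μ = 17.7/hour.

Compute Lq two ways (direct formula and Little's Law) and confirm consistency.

Method 1 (direct): Lq = λ²/(μ(μ-λ)) = 163.84/(17.7 × 4.90) = 1.8891

Method 2 (Little's Law):
W = 1/(μ-λ) = 1/4.90 = 0.2040816
Wq = W - 1/μ = 0.2040816 - 0.05649718 = 0.147584
Lq = λWq = 12.8 × 0.147584 = 1.8891 ✔ (matches Method 1)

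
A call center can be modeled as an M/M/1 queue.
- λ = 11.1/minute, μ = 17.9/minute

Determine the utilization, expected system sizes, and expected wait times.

Step 1: ρ = λ/μ = 11.1/17.9 = 0.6201
Step 2: L = λ/(μ-λ) = 11.1/6.80 = 1.6324
Step 3: Lq = λ²/(μ(μ-λ)) = 123.21/(17.9×6.80) = 1.0122
Step 4: W = 1/(μ-λ) = 1/6.80 = 0.14706
Step 5: Wq = λ/(μ(μ-λ)) = 11.1/(17.9×6.80) = 0.09119
Step 6: P(0) = 1-ρ = 0.3799
Verify: L = λW = 11.1×0.14706 = 1.6324 ✔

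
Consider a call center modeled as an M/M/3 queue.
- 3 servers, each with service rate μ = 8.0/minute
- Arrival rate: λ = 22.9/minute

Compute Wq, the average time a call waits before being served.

Traffic intensity: ρ = λ/(cμ) = 22.9/(3×8.0) = 0.9542
Since ρ = 0.9542 < 1, system is stable.
Offered load a = λ/μ = cρ = 22.9/8.0 = 2.8625
P₀ = [ Σₙ₌₀^2 aⁿ/n! + a^3/(3!(1-ρ)) ]⁻¹
Σ = a^0/0! + a^1/1! + a^2/2! = 1.0000 + 2.8625 + 4.0970 = 7.9595
a^3/(3!(1-ρ)) = 23.45506/(6 × 0.04583333) = 85.2911
P₀ = 1/(7.9595 + 85.2911) = 0.01072
Lq = P₀·a^3·ρ / (3!(1-ρ)²) = 0.010723795 × 23.455057 × 0.95416667 / (6 × 0.0021006944) = 19.0412
Wq = Lq/λ = 19.0412/22.9 = 0.8315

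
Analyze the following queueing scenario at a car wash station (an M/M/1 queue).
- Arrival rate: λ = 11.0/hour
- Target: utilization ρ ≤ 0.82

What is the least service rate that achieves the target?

ρ = λ/μ, so μ = λ/ρ
μ ≥ 11.0/0.82 = 13.4146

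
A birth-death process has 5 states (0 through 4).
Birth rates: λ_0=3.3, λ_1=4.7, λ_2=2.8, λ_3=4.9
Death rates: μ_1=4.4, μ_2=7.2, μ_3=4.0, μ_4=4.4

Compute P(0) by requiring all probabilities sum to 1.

Ratios P(n)/P(0) = (λ₀···λₙ₋₁)/(μ₁···μₙ):
P(1)/P(0) = (3.3)/(4.4) = 0.75000
P(2)/P(0) = (3.3×4.7)/(4.4×7.2) = 0.48958
P(3)/P(0) = (3.3×4.7×2.8)/(4.4×7.2×4.0) = 0.34271
P(4)/P(0) = (3.3×4.7×2.8×4.9)/(4.4×7.2×4.0×4.4) = 0.38165

Normalization: ∑ P(n) = 1
P(0) × (1.0000 + 0.75000 + 0.48958 + 0.34271 + 0.38165) = 1
P(0) × 2.9639 = 1
P(0) = 1/2.9639 = 0.3374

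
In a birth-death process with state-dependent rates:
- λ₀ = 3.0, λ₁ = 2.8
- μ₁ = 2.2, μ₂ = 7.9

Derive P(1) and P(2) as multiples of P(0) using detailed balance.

Balance equations:
State 0: λ₀P₀ = μ₁P₁ → P₁ = (λ₀/μ₁)P₀ = (3.0/2.2)P₀ = 1.3636P₀
State 1: P₂ = (λ₀λ₁)/(μ₁μ₂)P₀ = (3.0×2.8)/(2.2×7.9)P₀ = 0.4833P₀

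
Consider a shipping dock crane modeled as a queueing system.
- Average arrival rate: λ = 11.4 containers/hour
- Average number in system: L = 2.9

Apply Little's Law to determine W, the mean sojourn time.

Little's Law: L = λW, so W = L/λ
W = 2.9/11.4 = 0.2544 hours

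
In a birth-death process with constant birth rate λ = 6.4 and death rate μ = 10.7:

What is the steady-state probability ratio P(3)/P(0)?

For constant rates: P(n)/P(0) = (λ/μ)^n
P(3)/P(0) = (6.4/10.7)^3 = 0.5981^3 = 0.2140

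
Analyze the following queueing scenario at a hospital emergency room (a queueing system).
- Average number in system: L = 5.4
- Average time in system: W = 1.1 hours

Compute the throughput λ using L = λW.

Little's Law: L = λW, so λ = L/W
λ = 5.4/1.1 = 4.9091 patients/hour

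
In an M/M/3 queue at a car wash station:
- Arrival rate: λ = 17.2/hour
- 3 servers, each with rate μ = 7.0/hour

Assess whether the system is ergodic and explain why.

Stability requires ρ = λ/(cμ) < 1
ρ = 17.2/(3 × 7.0) = 17.2/21.00 = 0.8190
Since 0.8190 < 1, the system is STABLE.
The servers are busy 81.90% of the time.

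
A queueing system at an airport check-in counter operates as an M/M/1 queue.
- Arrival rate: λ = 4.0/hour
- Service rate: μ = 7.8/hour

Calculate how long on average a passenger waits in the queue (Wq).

First, compute utilization: ρ = λ/μ = 4.0/7.8 = 0.5128
For M/M/1: Wq = λ/(μ(μ-λ))
Wq = 4.0/(7.8 × (7.8-4.0))
Wq = 4.0/(7.8 × 3.80)
Wq = 0.1350 hours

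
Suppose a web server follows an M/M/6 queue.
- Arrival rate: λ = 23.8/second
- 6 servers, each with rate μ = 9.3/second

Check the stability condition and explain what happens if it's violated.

Stability requires ρ = λ/(cμ) < 1
ρ = 23.8/(6 × 9.3) = 23.8/55.80 = 0.4265
Since 0.4265 < 1, the system is STABLE.
The servers are busy 42.65% of the time.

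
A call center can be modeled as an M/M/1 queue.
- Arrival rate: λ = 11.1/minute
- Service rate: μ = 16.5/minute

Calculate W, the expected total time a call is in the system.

First, compute utilization: ρ = λ/μ = 11.1/16.5 = 0.6727
For M/M/1: W = 1/(μ-λ)
W = 1/(16.5-11.1) = 1/5.40
W = 0.1852 minutes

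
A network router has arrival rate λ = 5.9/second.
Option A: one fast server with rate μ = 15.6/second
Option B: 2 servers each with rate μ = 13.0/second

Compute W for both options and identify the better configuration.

Option A: single server μ = 15.6 (M/M/1)
  ρ_A = 5.9/15.6 = 0.3782
  W_A = 1/(μ-λ) = 1/(15.6-5.9) = 1/9.70 = 0.1031

Option B: 2 servers μ = 13.0 (M/M/2)
  ρ_B = λ/(cμ) = 5.9/(2×13.0) = 0.2269
  Offered load a = λ/μ = cρ = 5.9/13.0 = 0.4538
  P₀ = [ Σₙ₌₀^1 aⁿ/n! + a^2/(2!(1-ρ)) ]⁻¹
  Σ = a^0/0! + a^1/1! = 1.0000 + 0.4538 = 1.4538
  a^2/(2!(1-ρ)) = 0.2060/(2 × 0.7731) = 0.1332
  P₀ = 1/(1.4538 + 0.1332) = 0.6301
  Lq = P₀·a^2·ρ / (2!(1-ρ)²) = 0.6301 × 0.2060 × 0.2269 / (2 × 0.5976) = 0.02464
  Wq_B = Lq/λ = 0.02464/5.9 = 0.004176
  W_B = Wq_B + 1/μ = 0.004176 + 0.07692 = 0.08110

Since W_B = 0.08110 < W_A = 0.1031, Option B (multiple servers) has the shorter time in system.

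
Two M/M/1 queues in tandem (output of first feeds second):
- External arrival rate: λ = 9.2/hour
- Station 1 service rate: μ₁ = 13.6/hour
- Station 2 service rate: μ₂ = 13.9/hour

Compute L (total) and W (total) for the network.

By Jackson's theorem, each station behaves as independent M/M/1.
Station 1: ρ₁ = 9.2/13.6 = 0.6765, L₁ = ρ₁/(1-ρ₁) = λ/(μ₁-λ) = 9.2/4.40 = 2.09091
Station 2: ρ₂ = 9.2/13.9 = 0.6619, L₂ = ρ₂/(1-ρ₂) = λ/(μ₂-λ) = 9.2/4.70 = 1.95745
Total: L = L₁ + L₂ = 2.09091 + 1.95745 = 4.0484
W = L/λ = 4.0484/9.2 = 0.4400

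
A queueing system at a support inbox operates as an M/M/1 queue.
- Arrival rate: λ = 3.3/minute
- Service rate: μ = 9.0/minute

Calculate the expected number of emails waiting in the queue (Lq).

ρ = λ/μ = 3.3/9.0 = 0.3667
For M/M/1: Lq = λ²/(μ(μ-λ))
Lq = 10.89/(9.0 × 5.70)
Lq = 0.2123 emails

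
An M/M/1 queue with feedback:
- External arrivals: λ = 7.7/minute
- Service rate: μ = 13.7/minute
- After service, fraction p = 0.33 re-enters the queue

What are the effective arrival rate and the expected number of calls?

Effective arrival rate: λ_eff = λ/(1-p) = 7.7/(1-0.33) = 7.7/0.67 = 11.4925
ρ = λ_eff/μ = 11.4925/13.7 = 0.83887
L = ρ/(1-ρ) = 0.83887/(1-0.83887) = 5.2062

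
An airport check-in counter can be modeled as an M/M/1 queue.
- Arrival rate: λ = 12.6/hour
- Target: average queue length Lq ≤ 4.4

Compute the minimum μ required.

For M/M/1: Lq = λ²/(μ(μ-λ))
Need Lq ≤ 4.4, i.e. μ(μ-λ) ≥ λ²/4.4
μ² - 12.6μ - 158.76/4.4 ≥ 0  →  μ² - 12.6μ - 36.08182 ≥ 0
Quadratic formula (positive root): μ = [λ + √(λ² + 4×36.08182)]/2
Discriminant: 158.76 + 4×36.08182 = 303.0873, √303.0873 = 17.4094
μ ≥ (12.6 + 17.4094)/2 = 15.0047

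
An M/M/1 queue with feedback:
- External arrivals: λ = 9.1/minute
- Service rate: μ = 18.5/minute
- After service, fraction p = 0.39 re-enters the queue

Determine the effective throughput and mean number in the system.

Effective arrival rate: λ_eff = λ/(1-p) = 9.1/(1-0.39) = 9.1/0.61 = 14.9180
ρ = λ_eff/μ = 14.9180/18.5 = 0.80638
L = ρ/(1-ρ) = 0.80638/(1-0.80638) = 4.1648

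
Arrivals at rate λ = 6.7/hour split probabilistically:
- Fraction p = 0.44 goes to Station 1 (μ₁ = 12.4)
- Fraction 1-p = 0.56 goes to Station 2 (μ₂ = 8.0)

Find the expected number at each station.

Effective rates: λ₁ = 6.7×0.44 = 2.948, λ₂ = 6.7×0.56 = 3.752
Station 1: ρ₁ = 2.948/12.4 = 0.23774, L₁ = ρ₁/(1-ρ₁) = 0.23774/(1-0.23774) = 0.3119
Station 2: ρ₂ = 3.752/8.0 = 0.4690, L₂ = ρ₂/(1-ρ₂) = 0.4690/(1-0.4690) = 0.8832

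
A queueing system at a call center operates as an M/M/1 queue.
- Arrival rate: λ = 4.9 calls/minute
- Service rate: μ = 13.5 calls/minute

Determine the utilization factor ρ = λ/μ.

Server utilization: ρ = λ/μ
ρ = 4.9/13.5 = 0.3630
The server is busy 36.30% of the time.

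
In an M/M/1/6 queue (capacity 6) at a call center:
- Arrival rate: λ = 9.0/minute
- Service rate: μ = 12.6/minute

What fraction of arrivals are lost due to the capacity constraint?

ρ = λ/μ = 9.0/12.6 = 0.71429
P₀ = (1-ρ)/(1-ρ^(K+1)) = (1-0.71429)/(1-0.71429^7) = 0.2857/0.9051 = 0.3157
P_K = P₀×ρ^K = 0.3157 × 0.71429^6 = 0.3157 × 0.1328 = 0.04192
Blocking probability = 4.19%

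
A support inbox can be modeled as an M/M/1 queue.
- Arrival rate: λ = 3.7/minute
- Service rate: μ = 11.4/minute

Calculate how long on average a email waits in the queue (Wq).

First, compute utilization: ρ = λ/μ = 3.7/11.4 = 0.3246
For M/M/1: Wq = λ/(μ(μ-λ))
Wq = 3.7/(11.4 × (11.4-3.7))
Wq = 3.7/(11.4 × 7.70)
Wq = 0.04215 minutes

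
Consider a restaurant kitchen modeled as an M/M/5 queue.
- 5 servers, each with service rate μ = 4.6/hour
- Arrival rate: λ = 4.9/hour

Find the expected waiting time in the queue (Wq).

Traffic intensity: ρ = λ/(cμ) = 4.9/(5×4.6) = 0.2130
Since ρ = 0.2130 < 1, system is stable.
Offered load a = λ/μ = cρ = 4.9/4.6 = 1.0652
P₀ = [ Σₙ₌₀^4 aⁿ/n! + a^5/(5!(1-ρ)) ]⁻¹
Σ = a^0/0! + a^1/1! + a^2/2! + a^3/3! + a^4/4! = 1.00000 + 1.06522 + 0.567344 + 0.201448 + 0.0536465 = 2.8877
a^5/(5!(1-ρ)) = 1.3715/(120 × 0.7870) = 0.01452
P₀ = 1/(2.8877 + 0.01452) = 0.3446
Lq = P₀·a^5·ρ / (5!(1-ρ)²) = 0.3446 × 1.3715 × 0.2130 / (120 × 0.6193) = 0.001355
Wq = Lq/λ = 0.001355/4.9 = 0.0002765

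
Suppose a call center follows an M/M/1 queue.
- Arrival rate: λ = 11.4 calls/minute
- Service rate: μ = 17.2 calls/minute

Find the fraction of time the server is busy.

Server utilization: ρ = λ/μ
ρ = 11.4/17.2 = 0.6628
The server is busy 66.28% of the time.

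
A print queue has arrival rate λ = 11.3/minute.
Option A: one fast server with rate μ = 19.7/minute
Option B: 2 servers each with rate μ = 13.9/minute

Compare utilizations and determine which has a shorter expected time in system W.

Option A: single server μ = 19.7 (M/M/1)
  ρ_A = 11.3/19.7 = 0.5736
  W_A = 1/(μ-λ) = 1/(19.7-11.3) = 1/8.40 = 0.1190

Option B: 2 servers μ = 13.9 (M/M/2)
  ρ_B = λ/(cμ) = 11.3/(2×13.9) = 0.4065
  Offered load a = λ/μ = cρ = 11.3/13.9 = 0.8129
  P₀ = [ Σₙ₌₀^1 aⁿ/n! + a^2/(2!(1-ρ)) ]⁻¹
  Σ = a^0/0! + a^1/1! = 1.0000 + 0.8129 = 1.8129
  a^2/(2!(1-ρ)) = 0.66089/(2 × 0.59353) = 0.5567
  P₀ = 1/(1.8129 + 0.5567) = 0.4220
  Lq = P₀·a^2·ρ / (2!(1-ρ)²) = 0.4220 × 0.6609 × 0.4065 / (2 × 0.3523) = 0.1609
  Wq_B = Lq/λ = 0.1609/11.3 = 0.01424
  W_B = Wq_B + 1/μ = 0.01424 + 0.07194 = 0.08618

Since W_B = 0.08618 < W_A = 0.1190, Option B (multiple servers) has the shorter time in system.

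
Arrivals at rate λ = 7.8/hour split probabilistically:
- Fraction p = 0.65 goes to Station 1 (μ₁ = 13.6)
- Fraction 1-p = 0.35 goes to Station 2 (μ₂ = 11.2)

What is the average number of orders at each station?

Effective rates: λ₁ = 7.8×0.65 = 5.07, λ₂ = 7.8×0.35 = 2.73
Station 1: ρ₁ = 5.07/13.6 = 0.3728, L₁ = ρ₁/(1-ρ₁) = 0.3728/(1-0.3728) = 0.5944
Station 2: ρ₂ = 2.73/11.2 = 0.24375, L₂ = ρ₂/(1-ρ₂) = 0.24375/(1-0.24375) = 0.3223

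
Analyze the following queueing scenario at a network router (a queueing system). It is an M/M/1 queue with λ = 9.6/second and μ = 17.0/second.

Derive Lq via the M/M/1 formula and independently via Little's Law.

Method 1 (direct): Lq = λ²/(μ(μ-λ)) = 92.16/(17.0 × 7.40) = 0.7326

Method 2 (Little's Law):
W = 1/(μ-λ) = 1/7.40 = 0.135135
Wq = W - 1/μ = 0.135135 - 0.0588235 = 0.07631
Lq = λWq = 9.6 × 0.07631 = 0.7326 ✔ (matches Method 1)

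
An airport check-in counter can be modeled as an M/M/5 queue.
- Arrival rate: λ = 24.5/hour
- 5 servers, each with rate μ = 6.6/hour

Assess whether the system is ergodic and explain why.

Stability requires ρ = λ/(cμ) < 1
ρ = 24.5/(5 × 6.6) = 24.5/33.00 = 0.7424
Since 0.7424 < 1, the system is STABLE.
The servers are busy 74.24% of the time.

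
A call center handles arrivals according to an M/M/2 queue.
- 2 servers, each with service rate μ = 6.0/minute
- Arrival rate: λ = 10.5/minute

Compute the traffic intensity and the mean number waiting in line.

Traffic intensity: ρ = λ/(cμ) = 10.5/(2×6.0) = 0.8750
Since ρ = 0.8750 < 1, system is stable.
Offered load a = λ/μ = cρ = 10.5/6.0 = 1.7500
P₀ = [ Σₙ₌₀^1 aⁿ/n! + a^2/(2!(1-ρ)) ]⁻¹
Σ = a^0/0! + a^1/1! = 1.0000 + 1.7500 = 2.7500
a^2/(2!(1-ρ)) = 3.0625/(2 × 0.1250) = 12.2500
P₀ = 1/(2.7500 + 12.2500) = 0.06667
Lq = P₀·a^2·ρ / (2!(1-ρ)²) = 0.066667 × 3.0625 × 0.87500 / (2 × 0.015625) = 5.7167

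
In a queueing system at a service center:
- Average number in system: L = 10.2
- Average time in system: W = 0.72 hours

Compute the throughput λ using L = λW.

Little's Law: L = λW, so λ = L/W
λ = 10.2/0.72 = 14.1667 customers/hour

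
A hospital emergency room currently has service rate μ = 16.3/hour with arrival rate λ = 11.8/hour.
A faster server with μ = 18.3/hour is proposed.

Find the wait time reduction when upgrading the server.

System 1: ρ₁ = 11.8/16.3 = 0.7239, W₁ = 1/(16.3-11.8) = 0.22222
System 2: ρ₂ = 11.8/18.3 = 0.6448, W₂ = 1/(18.3-11.8) = 0.15385
Improvement: (W₁-W₂)/W₁ = (0.22222-0.15385)/0.22222 = 30.77%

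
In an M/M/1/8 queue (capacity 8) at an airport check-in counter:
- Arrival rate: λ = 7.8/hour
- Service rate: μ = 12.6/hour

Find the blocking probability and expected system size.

ρ = λ/μ = 7.8/12.6 = 0.61905
P₀ = (1-ρ)/(1-ρ^(K+1)) = (1-0.61905)/(1-0.61905^9) = 0.38095/0.98665 = 0.3861
P_K = P₀×ρ^K = 0.386105 × 0.61905^8 = 0.386105 × 0.0215678 = 0.008327
Blocking probability P_8 = 0.008327 (0.83%)
L = ρ[1 - (K+1)ρ^K + Kρ^(K+1)] / [(1-ρ)(1-ρ^(K+1))]
L = 0.61905 × (1 - 9×0.02157 + 8×0.01335) / ((1 - 0.61905) × (1 - 0.01335)) = 1.5032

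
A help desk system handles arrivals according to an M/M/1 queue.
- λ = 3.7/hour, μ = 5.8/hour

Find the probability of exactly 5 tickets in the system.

ρ = λ/μ = 3.7/5.8 = 0.6379
P(n) = (1-ρ)ρⁿ
P(5) = (1-0.6379) × 0.6379^5
P(5) = 0.36210 × 0.10562
P(5) = 0.03825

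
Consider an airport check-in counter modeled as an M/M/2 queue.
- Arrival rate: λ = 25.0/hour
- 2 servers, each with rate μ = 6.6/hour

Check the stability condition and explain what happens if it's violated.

Stability requires ρ = λ/(cμ) < 1
ρ = 25.0/(2 × 6.6) = 25.0/13.20 = 1.8939
Since 1.8939 ≥ 1, the system is UNSTABLE.
Need c > λ/μ = 25.0/6.6 = 3.79.
Minimum servers needed: c = 4.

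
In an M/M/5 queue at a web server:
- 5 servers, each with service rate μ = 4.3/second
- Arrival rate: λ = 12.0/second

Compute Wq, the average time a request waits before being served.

Traffic intensity: ρ = λ/(cμ) = 12.0/(5×4.3) = 0.5581
Since ρ = 0.5581 < 1, system is stable.
Offered load a = λ/μ = cρ = 12.0/4.3 = 2.7907
P₀ = [ Σₙ₌₀^4 aⁿ/n! + a^5/(5!(1-ρ)) ]⁻¹
Σ = a^0/0! + a^1/1! + a^2/2! + a^3/3! + a^4/4! = 1.0000 + 2.7907 + 3.8940 + 3.6223 + 2.5272 = 13.8342
a^5/(5!(1-ρ)) = 169.2637/(120 × 0.44186) = 3.1923
P₀ = 1/(13.8342 + 3.1923) = 0.05873
Lq = P₀·a^5·ρ / (5!(1-ρ)²) = 0.058732 × 169.2637 × 0.55814 / (120 × 0.19524) = 0.2368
Wq = Lq/λ = 0.23683/12.0 = 0.01974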